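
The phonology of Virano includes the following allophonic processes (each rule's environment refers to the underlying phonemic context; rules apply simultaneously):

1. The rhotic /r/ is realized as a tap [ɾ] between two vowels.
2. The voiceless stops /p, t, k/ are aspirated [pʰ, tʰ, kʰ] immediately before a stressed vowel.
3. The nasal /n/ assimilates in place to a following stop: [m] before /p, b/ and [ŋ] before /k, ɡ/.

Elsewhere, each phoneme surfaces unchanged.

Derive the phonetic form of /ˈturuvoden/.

[ˈtʰuɾuvoden]

/t/ — word-initial, immediately before a stressed vowel — surfaces as [tʰ] (rule 2).
/u/ (between /t/ and /r/) is unaffected → [u].
/r/ meets the environment for rule 1 (between two vowels) → [ɾ].
/u/ stays [u].
/v/ stays [v].
/o/ — not in any rule's target class → [o].
/d/ (between /o/ and /e/) is unaffected → [d].
/e/ stays [e].
/n/ (word-final) fails the environment for rule 3, so it stays [n].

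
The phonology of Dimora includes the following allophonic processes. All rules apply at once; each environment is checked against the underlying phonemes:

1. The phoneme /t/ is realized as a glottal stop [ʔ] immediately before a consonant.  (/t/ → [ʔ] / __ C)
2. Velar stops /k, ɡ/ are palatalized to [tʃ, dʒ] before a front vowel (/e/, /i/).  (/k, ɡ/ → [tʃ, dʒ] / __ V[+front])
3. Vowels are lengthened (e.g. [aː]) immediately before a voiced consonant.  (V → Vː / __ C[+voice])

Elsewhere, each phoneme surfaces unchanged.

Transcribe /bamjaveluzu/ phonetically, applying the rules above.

/b/ — not in any rule's target class → [b].
/a/ meets the environment for rule 3 (before a voiced consonant) → [aː].
/m/ stays [m].
/j/ (between /m/ and /a/): no rule targets it → [j].
/a/ meets the environment for rule 3 (before a voiced consonant) → [aː].
/v/ — not in any rule's target class → [v].
/e/ (between /v/ and /l/) occurs before a voiced consonant → [eː] by rule 3.
/l/ (between /e/ and /u/) is unaffected → [l].
/u/ meets the environment for rule 3 (before a voiced consonant) → [uː].
/z/ — not in any rule's target class → [z].
/u/ (word-final) fails the environment for rule 3, so it stays [u].

[baːmjaːveːluːzu]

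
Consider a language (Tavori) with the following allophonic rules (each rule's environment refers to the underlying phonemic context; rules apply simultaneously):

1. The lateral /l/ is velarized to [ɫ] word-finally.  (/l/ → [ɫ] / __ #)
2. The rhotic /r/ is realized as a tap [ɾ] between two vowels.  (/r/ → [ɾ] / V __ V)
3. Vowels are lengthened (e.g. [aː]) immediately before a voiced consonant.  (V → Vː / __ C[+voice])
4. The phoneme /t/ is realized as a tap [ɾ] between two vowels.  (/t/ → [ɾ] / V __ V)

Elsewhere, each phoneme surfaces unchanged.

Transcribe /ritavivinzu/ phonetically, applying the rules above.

/r/ (word-initial) fails the environment for rule 2, so it stays [r].
/i/ (between /r/ and /t/): rule 3 targets it, but not before a voiced consonant → unchanged [i].
/t/ meets the environment for rule 4 (between two vowels) → [ɾ].
/a/ (between /t/ and /v/) occurs before a voiced consonant → [aː] by rule 3.
/i/ — between /v/ and /v/, before a voiced consonant — surfaces as [iː] (rule 3).
/i/ — between /v/ and /n/, before a voiced consonant — surfaces as [iː] (rule 3).
/u/ (word-final) fails the environment for rule 3, so it stays [u].

[riɾaːviːviːnzu]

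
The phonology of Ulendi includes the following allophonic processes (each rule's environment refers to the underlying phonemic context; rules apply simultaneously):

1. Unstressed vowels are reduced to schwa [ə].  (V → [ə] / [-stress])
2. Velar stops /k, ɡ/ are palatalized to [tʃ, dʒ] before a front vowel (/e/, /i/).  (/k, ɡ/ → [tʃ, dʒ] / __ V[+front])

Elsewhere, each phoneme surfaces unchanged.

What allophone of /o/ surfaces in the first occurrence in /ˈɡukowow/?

/o/ (between /k/ and /w/): in an unstressed syllable, so rule 1 applies → [ə].

[ə]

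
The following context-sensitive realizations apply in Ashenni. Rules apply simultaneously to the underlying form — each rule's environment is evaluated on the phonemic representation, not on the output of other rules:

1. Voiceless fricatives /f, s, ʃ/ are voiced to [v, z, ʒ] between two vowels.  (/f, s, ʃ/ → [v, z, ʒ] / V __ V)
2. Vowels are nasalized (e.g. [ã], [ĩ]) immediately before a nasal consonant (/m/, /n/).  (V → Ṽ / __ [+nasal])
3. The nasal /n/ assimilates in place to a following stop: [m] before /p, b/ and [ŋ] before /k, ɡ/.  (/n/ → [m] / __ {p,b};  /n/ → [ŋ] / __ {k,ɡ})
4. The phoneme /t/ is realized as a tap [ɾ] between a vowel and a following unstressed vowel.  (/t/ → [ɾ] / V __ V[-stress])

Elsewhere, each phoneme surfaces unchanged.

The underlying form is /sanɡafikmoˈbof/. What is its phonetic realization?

[sãŋɡavikmoˈbof]

/s/ — word-initial; rule 1 does not apply here → [s].
Rule 2 applies to /a/ (between /s/ and /n/: before a nasal consonant) → [ã].
/n/ (between /a/ and /ɡ/) occurs before a labial or velar stop → [ŋ] by rule 3.
/ɡ/ — not in any rule's target class → [ɡ].
/a/ (between /ɡ/ and /f/): rule 2 targets it, but not before a nasal consonant → unchanged [a].
/f/ (between /a/ and /i/) occurs between two vowels → [v] by rule 1.
/i/ (between /f/ and /k/): rule 2 targets it, but not before a nasal consonant → unchanged [i].
/k/ (between /i/ and /m/) is unaffected → [k].
/m/ (between /k/ and /o/) is unaffected → [m].
/o/ — between /m/ and /b/; rule 2 does not apply here → [o].
/b/ (between /o/ and /o/) is unaffected → [b].
/o/ — between /b/ and /f/; rule 2 does not apply here → [o].
/f/ (word-final) fails the environment for rule 1, so it stays [f].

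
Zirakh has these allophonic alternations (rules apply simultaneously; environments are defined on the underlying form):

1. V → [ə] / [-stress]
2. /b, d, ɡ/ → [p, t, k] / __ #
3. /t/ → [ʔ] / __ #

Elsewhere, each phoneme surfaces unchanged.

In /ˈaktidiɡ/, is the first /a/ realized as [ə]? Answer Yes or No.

/a/ (word-initial): rule 1 targets it, but not in an unstressed syllable → unchanged [a].
The actual realization is [a], not [ə].

No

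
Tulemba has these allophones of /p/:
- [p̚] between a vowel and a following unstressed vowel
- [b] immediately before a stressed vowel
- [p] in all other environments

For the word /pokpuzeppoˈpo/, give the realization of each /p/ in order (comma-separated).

Occurrence 1 (position 1): no conditioning environment matches → elsewhere allophone [p].
Occurrence 2 (position 4): no conditioning environment matches → elsewhere allophone [p].
Occurrence 3 (position 8): no conditioning environment matches → elsewhere allophone [p].
Occurrence 4 (position 9): no conditioning environment matches → elsewhere allophone [p].
Occurrence 5 (position 11): immediately before a stressed vowel → [b].

[p], [p], [p], [p], [b]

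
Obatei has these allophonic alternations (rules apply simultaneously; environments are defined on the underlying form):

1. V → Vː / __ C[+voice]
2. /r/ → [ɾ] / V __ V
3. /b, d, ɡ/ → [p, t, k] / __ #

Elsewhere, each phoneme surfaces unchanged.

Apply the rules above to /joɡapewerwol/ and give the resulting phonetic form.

[joːɡapeːweːrwoːl]

/j/ — not in any rule's target class → [j].
/o/ meets the environment for rule 1 (before a voiced consonant) → [oː].
/ɡ/ — between /o/ and /a/; rule 3 does not apply here → [ɡ].
/a/ (between /ɡ/ and /p/): rule 1 targets it, but not before a voiced consonant → unchanged [a].
/p/ (between /a/ and /e/): no rule targets it → [p].
/e/ (between /p/ and /w/) occurs before a voiced consonant → [eː] by rule 1.
/w/ (between /e/ and /e/): no rule targets it → [w].
/e/ meets the environment for rule 1 (before a voiced consonant) → [eː].
/r/ — between /e/ and /w/; rule 2 does not apply here → [r].
/w/ (between /r/ and /o/): no rule targets it → [w].
Rule 1 applies to /o/ (between /w/ and /l/: before a voiced consonant) → [oː].
/l/ stays [l].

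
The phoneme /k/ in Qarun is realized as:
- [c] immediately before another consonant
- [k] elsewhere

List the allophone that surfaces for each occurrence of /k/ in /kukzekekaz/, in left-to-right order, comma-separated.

[k], [c], [k], [k]

Occurrence 1 (position 1): no conditioning environment matches → elsewhere allophone [k].
Occurrence 2 (position 3): immediately before another consonant → [c].
Occurrence 3 (position 6): no conditioning environment matches → elsewhere allophone [k].
Occurrence 4 (position 8): no conditioning environment matches → elsewhere allophone [k].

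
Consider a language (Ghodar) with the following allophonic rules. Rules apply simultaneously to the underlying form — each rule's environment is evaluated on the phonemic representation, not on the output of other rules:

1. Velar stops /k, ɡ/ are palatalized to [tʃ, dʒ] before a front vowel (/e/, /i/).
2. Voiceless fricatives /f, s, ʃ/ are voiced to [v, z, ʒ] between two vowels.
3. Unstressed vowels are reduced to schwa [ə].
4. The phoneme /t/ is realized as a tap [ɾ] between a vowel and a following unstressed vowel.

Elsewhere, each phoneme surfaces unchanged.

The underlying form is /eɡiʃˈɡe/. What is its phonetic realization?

[ədʒəʃˈdʒe]

/e/ (word-initial) occurs in an unstressed syllable → [ə] by rule 3.
/ɡ/ — between /e/ and /i/, before a front vowel — surfaces as [dʒ] (rule 1).
/i/ (between /ɡ/ and /ʃ/): in an unstressed syllable, so rule 3 applies → [ə].
/ʃ/ (between /i/ and /ɡ/) is in the target of rule 2 but the environment (between two vowels) is not met → [ʃ].
/ɡ/ — between /ʃ/ and /e/, before a front vowel — surfaces as [dʒ] (rule 1).
/e/ (word-final): rule 3 targets it, but not in an unstressed syllable → unchanged [e].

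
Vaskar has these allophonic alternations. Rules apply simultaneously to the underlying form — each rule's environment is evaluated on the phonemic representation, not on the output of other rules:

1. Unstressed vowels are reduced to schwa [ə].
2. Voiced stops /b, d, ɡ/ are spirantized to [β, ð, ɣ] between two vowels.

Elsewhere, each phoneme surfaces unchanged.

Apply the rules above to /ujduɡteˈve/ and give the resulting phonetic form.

/u/ meets the environment for rule 1 (in an unstressed syllable) → [ə].
/j/ (between /u/ and /d/) is unaffected → [j].
/d/ (between /j/ and /u/) is in the target of rule 2 but the environment (between two vowels) is not met → [d].
/u/ (between /d/ and /ɡ/): in an unstressed syllable, so rule 1 applies → [ə].
/ɡ/ — between /u/ and /t/; rule 2 does not apply here → [ɡ].
/t/ (between /ɡ/ and /e/): no rule targets it → [t].
Rule 1 applies to /e/ (between /t/ and /v/: in an unstressed syllable) → [ə].
/v/ (between /e/ and /e/): no rule targets it → [v].
/e/ (word-final) is in the target of rule 1 but the environment (in an unstressed syllable) is not met → [e].

[əjdəɡtəˈve]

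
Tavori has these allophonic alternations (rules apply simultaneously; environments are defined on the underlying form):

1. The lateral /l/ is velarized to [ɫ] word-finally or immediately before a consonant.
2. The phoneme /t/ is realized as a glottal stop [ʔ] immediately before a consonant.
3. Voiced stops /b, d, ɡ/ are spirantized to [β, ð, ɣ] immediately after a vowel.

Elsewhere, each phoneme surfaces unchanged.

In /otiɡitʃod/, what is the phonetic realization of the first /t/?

/t/ (between /o/ and /i/): rule 2 targets it, but not immediately before a consonant → unchanged [t].

[t]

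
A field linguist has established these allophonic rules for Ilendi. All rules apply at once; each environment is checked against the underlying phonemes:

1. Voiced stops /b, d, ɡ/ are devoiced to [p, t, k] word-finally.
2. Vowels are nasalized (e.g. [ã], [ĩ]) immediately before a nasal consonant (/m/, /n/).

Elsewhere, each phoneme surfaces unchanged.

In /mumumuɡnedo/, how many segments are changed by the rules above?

Segments that undergo a rule: /u/ → [ũ] (rule 2); /u/ → [ũ] (rule 2).
All other segments surface unchanged.

2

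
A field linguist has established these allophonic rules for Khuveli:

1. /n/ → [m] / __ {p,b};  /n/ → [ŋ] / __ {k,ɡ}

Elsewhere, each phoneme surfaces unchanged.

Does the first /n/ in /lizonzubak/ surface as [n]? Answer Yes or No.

/n/ (between /o/ and /z/): rule 1 targets it, but not before a labial or velar stop → unchanged [n].
The actual realization is [n], which matches [n].

Yes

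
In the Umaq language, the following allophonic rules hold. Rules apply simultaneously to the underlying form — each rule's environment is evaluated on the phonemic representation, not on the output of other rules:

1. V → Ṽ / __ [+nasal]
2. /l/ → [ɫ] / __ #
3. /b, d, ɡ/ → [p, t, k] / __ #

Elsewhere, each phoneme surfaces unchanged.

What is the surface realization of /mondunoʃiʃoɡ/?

/m/ (word-initial): no rule targets it → [m].
/o/ (between /m/ and /n/): before a nasal consonant, so rule 1 applies → [õ].
/n/ — not in any rule's target class → [n].
/d/ (between /n/ and /u/): rule 3 targets it, but not word-finally → unchanged [d].
/u/ (between /d/ and /n/) occurs before a nasal consonant → [ũ] by rule 1.
/n/ stays [n].
/o/ (between /n/ and /ʃ/): rule 1 targets it, but not before a nasal consonant → unchanged [o].
/ʃ/ (between /o/ and /i/) is unaffected → [ʃ].
/i/ (between /ʃ/ and /ʃ/) fails the environment for rule 1, so it stays [i].
/ʃ/ (between /i/ and /o/): no rule targets it → [ʃ].
/o/ (between /ʃ/ and /ɡ/) fails the environment for rule 1, so it stays [o].
/ɡ/ — word-final, word-finally — surfaces as [k] (rule 3).

[mõndũnoʃiʃok]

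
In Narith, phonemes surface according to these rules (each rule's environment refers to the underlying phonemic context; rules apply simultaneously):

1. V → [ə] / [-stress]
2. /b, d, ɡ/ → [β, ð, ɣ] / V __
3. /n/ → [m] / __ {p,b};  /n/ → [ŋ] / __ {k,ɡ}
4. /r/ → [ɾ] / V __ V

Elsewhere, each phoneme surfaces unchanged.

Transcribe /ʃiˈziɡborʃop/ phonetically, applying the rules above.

[ʃəˈziɣbərʃəp]

/ʃ/ stays [ʃ].
Rule 1 applies to /i/ (between /ʃ/ and /z/: in an unstressed syllable) → [ə].
/z/ stays [z].
/i/ — between /z/ and /ɡ/; rule 1 does not apply here → [i].
/ɡ/ (between /i/ and /b/): immediately after a vowel, so rule 2 applies → [ɣ].
/b/ (between /ɡ/ and /o/): rule 2 targets it, but not immediately after a vowel → unchanged [b].
Rule 1 applies to /o/ (between /b/ and /r/: in an unstressed syllable) → [ə].
/r/ (between /o/ and /ʃ/): rule 4 targets it, but not between two vowels → unchanged [r].
/ʃ/ (between /r/ and /o/): no rule targets it → [ʃ].
/o/ — between /ʃ/ and /p/, in an unstressed syllable — surfaces as [ə] (rule 1).
/p/ (word-final): no rule targets it → [p].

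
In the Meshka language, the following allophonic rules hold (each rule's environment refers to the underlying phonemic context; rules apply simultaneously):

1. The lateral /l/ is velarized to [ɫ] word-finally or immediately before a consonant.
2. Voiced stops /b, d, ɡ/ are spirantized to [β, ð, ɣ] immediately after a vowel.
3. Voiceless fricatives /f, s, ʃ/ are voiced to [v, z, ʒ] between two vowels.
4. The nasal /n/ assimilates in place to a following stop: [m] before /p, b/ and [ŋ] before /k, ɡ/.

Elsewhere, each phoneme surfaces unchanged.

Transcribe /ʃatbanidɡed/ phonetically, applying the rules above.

[ʃatbaniðɡeð]

/ʃ/ — word-initial; rule 3 does not apply here → [ʃ].
/a/ stays [a].
/t/ (between /a/ and /b/): no rule targets it → [t].
/b/ (between /t/ and /a/) is in the target of rule 2 but the environment (immediately after a vowel) is not met → [b].
/a/ (between /b/ and /n/): no rule targets it → [a].
/n/ (between /a/ and /i/): rule 4 targets it, but not before a labial or velar stop → unchanged [n].
/i/ (between /n/ and /d/): no rule targets it → [i].
/d/ (between /i/ and /ɡ/): immediately after a vowel, so rule 2 applies → [ð].
/ɡ/ — between /d/ and /e/; rule 2 does not apply here → [ɡ].
/e/ — not in any rule's target class → [e].
/d/ (word-final): immediately after a vowel, so rule 2 applies → [ð].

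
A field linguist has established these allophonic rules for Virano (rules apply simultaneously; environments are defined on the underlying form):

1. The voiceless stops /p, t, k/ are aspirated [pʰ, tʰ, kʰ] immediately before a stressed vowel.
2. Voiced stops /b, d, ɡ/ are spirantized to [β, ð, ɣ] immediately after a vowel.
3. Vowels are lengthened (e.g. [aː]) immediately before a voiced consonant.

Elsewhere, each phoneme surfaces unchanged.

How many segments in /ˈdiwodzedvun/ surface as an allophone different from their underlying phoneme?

Segments that undergo a rule: /i/ → [iː] (rule 3); /o/ → [oː] (rule 3); /d/ → [ð] (rule 2); /e/ → [eː] (rule 3); /d/ → [ð] (rule 2); /u/ → [uː] (rule 3).
All other segments surface unchanged.

6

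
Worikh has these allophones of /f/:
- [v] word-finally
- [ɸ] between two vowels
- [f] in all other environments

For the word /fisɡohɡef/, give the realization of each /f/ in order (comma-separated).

Occurrence 1 (position 1): no conditioning environment matches → elsewhere allophone [f].
Occurrence 2 (position 9): word-finally → [v].

[f], [v]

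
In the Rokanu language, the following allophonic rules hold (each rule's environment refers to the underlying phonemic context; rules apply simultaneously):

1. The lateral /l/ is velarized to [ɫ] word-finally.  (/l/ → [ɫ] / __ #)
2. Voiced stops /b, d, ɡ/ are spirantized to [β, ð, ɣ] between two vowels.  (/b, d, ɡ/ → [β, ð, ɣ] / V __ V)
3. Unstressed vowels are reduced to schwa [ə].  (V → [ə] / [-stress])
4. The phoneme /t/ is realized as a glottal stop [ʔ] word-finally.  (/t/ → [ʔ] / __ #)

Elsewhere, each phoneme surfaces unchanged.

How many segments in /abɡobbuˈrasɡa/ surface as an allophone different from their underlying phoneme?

4

Segments that undergo a rule: /a/ → [ə] (rule 3); /o/ → [ə] (rule 3); /u/ → [ə] (rule 3); /a/ → [ə] (rule 3).
All other segments surface unchanged.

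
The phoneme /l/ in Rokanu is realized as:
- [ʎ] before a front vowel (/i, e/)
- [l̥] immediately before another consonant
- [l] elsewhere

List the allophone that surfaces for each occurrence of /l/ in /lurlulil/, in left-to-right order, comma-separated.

[l], [l], [ʎ], [l]

Occurrence 1 (position 1): no conditioning environment matches → elsewhere allophone [l].
Occurrence 2 (position 4): no conditioning environment matches → elsewhere allophone [l].
Occurrence 3 (position 6): before a front vowel (/i, e/) → [ʎ].
Occurrence 4 (position 8): no conditioning environment matches → elsewhere allophone [l].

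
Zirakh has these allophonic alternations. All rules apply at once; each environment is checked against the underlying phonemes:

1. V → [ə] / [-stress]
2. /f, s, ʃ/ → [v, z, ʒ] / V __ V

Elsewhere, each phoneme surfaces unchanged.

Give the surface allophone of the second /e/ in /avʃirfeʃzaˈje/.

/e/ (word-final) fails the environment for rule 1, so it stays [e].

[e]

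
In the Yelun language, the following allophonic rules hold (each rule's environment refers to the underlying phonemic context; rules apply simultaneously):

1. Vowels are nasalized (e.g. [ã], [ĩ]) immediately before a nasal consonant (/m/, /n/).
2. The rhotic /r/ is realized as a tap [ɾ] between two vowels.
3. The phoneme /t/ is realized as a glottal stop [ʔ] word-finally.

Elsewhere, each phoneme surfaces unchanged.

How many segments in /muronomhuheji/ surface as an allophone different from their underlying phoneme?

3

Segments that undergo a rule: /r/ → [ɾ] (rule 2); /o/ → [õ] (rule 1); /o/ → [õ] (rule 1).
All other segments surface unchanged.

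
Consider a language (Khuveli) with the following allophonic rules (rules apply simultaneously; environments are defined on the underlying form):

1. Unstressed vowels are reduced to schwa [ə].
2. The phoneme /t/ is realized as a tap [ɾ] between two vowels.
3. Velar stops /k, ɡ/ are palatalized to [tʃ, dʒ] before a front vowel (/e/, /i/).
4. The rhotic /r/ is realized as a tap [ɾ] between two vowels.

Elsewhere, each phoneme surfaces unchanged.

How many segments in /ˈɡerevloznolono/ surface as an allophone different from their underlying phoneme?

Segments that undergo a rule: /ɡ/ → [dʒ] (rule 3); /r/ → [ɾ] (rule 4); /e/ → [ə] (rule 1); /o/ → [ə] (rule 1); /o/ → [ə] (rule 1); /o/ → [ə] (rule 1); /o/ → [ə] (rule 1).
All other segments surface unchanged.

7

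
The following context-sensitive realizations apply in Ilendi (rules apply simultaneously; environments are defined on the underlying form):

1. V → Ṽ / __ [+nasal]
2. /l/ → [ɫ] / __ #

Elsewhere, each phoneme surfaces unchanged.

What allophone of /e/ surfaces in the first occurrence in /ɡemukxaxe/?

[ẽ]

/e/ (between /ɡ/ and /m/) occurs before a nasal consonant → [ẽ] by rule 1.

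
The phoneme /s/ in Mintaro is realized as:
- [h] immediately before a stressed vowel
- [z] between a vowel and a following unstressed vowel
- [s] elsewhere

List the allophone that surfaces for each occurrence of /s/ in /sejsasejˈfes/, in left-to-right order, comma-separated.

Occurrence 1 (position 1): no conditioning environment matches → elsewhere allophone [s].
Occurrence 2 (position 4): no conditioning environment matches → elsewhere allophone [s].
Occurrence 3 (position 6): between a vowel and a following unstressed vowel → [z].
Occurrence 4 (position 11): no conditioning environment matches → elsewhere allophone [s].

[s], [s], [z], [s]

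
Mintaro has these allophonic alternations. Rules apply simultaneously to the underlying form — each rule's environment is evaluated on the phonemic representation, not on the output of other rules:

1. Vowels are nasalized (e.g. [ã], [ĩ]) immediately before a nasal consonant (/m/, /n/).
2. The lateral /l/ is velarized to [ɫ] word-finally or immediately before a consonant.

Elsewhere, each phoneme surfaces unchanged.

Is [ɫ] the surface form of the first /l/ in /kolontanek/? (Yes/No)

No

/l/ (between /o/ and /o/): rule 2 targets it, but not word-finally or immediately before a consonant → unchanged [l].
The actual realization is [l], not [ɫ].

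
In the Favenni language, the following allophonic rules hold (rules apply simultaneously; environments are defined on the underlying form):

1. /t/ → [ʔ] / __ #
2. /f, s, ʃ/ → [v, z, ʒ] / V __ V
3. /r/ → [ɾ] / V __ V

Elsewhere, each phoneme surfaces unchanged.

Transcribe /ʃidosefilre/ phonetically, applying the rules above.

[ʃidozevilre]

/ʃ/ (word-initial) fails the environment for rule 2, so it stays [ʃ].
/i/ (between /ʃ/ and /d/) is unaffected → [i].
/d/ (between /i/ and /o/) is unaffected → [d].
/o/ (between /d/ and /s/) is unaffected → [o].
/s/ (between /o/ and /e/): between two vowels, so rule 2 applies → [z].
/e/ (between /s/ and /f/) is unaffected → [e].
/f/ — between /e/ and /i/, between two vowels — surfaces as [v] (rule 2).
/i/ (between /f/ and /l/): no rule targets it → [i].
/l/ — not in any rule's target class → [l].
/r/ (between /l/ and /e/): rule 3 targets it, but not between two vowels → unchanged [r].
/e/ (word-final) is unaffected → [e].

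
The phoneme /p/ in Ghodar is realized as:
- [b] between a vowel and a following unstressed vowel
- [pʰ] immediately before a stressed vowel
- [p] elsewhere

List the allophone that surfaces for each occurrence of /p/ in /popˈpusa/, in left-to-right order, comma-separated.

[p], [p], [pʰ]

Occurrence 1 (position 1): no conditioning environment matches → elsewhere allophone [p].
Occurrence 2 (position 3): no conditioning environment matches → elsewhere allophone [p].
Occurrence 3 (position 4): immediately before a stressed vowel → [pʰ].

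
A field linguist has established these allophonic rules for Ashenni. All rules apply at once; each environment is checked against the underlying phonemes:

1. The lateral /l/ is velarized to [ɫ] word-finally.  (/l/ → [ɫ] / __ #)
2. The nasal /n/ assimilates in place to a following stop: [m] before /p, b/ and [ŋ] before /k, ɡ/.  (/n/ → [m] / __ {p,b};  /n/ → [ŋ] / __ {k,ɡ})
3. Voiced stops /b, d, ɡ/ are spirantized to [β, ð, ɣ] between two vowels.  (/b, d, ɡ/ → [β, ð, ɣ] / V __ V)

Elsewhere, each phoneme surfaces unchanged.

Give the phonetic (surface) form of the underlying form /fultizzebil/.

/f/ — not in any rule's target class → [f].
/u/ (between /f/ and /l/) is unaffected → [u].
/l/ — between /u/ and /t/; rule 1 does not apply here → [l].
/t/ (between /l/ and /i/): no rule targets it → [t].
/i/ (between /t/ and /z/): no rule targets it → [i].
/z/ — not in any rule's target class → [z].
/z/ (between /z/ and /e/): no rule targets it → [z].
/e/ — not in any rule's target class → [e].
/b/ (between /e/ and /i/) occurs between two vowels → [β] by rule 3.
/i/ stays [i].
/l/ (word-final) occurs word-finally → [ɫ] by rule 1.

[fultizzeβiɫ]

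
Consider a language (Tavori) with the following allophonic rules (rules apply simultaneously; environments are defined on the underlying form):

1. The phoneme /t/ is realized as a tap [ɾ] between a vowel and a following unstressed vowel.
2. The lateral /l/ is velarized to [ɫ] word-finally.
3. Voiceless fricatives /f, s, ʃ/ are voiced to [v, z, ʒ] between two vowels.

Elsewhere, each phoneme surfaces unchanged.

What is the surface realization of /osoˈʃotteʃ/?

[ozoˈʒotteʃ]

/o/ stays [o].
/s/ meets the environment for rule 3 (between two vowels) → [z].
/o/ (between /s/ and /ʃ/): no rule targets it → [o].
/ʃ/ meets the environment for rule 3 (between two vowels) → [ʒ].
/o/ (between /ʃ/ and /t/) is unaffected → [o].
/t/ (between /o/ and /t/) fails the environment for rule 1, so it stays [t].
/t/ (between /t/ and /e/) is in the target of rule 1 but the environment (between a vowel and a following unstressed vowel) is not met → [t].
/e/ (between /t/ and /ʃ/): no rule targets it → [e].
/ʃ/ (word-final) fails the environment for rule 3, so it stays [ʃ].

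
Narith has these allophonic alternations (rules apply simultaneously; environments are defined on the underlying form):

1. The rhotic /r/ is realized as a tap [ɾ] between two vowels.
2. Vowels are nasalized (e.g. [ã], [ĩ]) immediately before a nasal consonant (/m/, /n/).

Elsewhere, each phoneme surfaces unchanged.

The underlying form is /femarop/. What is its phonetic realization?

[fẽmaɾop]

/f/ — not in any rule's target class → [f].
/e/ (between /f/ and /m/) occurs before a nasal consonant → [ẽ] by rule 2.
/m/ (between /e/ and /a/) is unaffected → [m].
/a/ (between /m/ and /r/) is in the target of rule 2 but the environment (before a nasal consonant) is not met → [a].
Rule 1 applies to /r/ (between /a/ and /o/: between two vowels) → [ɾ].
/o/ (between /r/ and /p/): rule 2 targets it, but not before a nasal consonant → unchanged [o].
/p/ stays [p].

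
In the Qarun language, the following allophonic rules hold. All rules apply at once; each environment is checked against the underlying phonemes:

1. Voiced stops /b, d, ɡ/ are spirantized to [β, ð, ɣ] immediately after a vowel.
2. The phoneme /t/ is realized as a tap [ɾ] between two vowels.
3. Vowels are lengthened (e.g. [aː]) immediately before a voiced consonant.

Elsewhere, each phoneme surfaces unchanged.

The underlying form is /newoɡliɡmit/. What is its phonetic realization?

/e/ (between /n/ and /w/) occurs before a voiced consonant → [eː] by rule 3.
Rule 3 applies to /o/ (between /w/ and /ɡ/: before a voiced consonant) → [oː].
/ɡ/ (between /o/ and /l/) occurs immediately after a vowel → [ɣ] by rule 1.
/i/ (between /l/ and /ɡ/): before a voiced consonant, so rule 3 applies → [iː].
/ɡ/ — between /i/ and /m/, immediately after a vowel — surfaces as [ɣ] (rule 1).
/i/ (between /m/ and /t/) is in the target of rule 3 but the environment (before a voiced consonant) is not met → [i].
/t/ (word-final): rule 2 targets it, but not between two vowels → unchanged [t].

[neːwoːɣliːɣmit]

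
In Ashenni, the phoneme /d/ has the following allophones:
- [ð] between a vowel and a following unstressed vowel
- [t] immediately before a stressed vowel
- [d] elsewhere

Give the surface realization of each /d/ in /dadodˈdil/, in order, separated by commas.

[d], [ð], [d], [t]

Occurrence 1 (position 1): no conditioning environment matches → elsewhere allophone [d].
Occurrence 2 (position 3): between a vowel and a following unstressed vowel → [ð].
Occurrence 3 (position 5): no conditioning environment matches → elsewhere allophone [d].
Occurrence 4 (position 6): immediately before a stressed vowel → [t].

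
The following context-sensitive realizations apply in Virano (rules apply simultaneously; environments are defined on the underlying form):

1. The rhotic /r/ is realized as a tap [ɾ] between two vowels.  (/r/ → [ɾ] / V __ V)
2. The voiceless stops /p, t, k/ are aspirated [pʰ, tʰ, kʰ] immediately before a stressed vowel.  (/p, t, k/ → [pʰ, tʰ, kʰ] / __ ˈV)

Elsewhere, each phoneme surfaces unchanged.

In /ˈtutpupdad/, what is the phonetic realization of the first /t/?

[tʰ]

/t/ — word-initial, immediately before a stressed vowel — surfaces as [tʰ] (rule 2).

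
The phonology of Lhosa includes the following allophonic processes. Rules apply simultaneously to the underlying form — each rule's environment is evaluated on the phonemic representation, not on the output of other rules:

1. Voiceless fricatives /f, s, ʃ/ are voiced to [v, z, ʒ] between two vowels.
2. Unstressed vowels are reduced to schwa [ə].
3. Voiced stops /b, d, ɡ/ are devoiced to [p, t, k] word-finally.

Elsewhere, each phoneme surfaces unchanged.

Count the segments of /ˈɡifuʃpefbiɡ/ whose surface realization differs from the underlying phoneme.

5

Segments that undergo a rule: /f/ → [v] (rule 1); /u/ → [ə] (rule 2); /e/ → [ə] (rule 2); /i/ → [ə] (rule 2); /ɡ/ → [k] (rule 3).
All other segments surface unchanged.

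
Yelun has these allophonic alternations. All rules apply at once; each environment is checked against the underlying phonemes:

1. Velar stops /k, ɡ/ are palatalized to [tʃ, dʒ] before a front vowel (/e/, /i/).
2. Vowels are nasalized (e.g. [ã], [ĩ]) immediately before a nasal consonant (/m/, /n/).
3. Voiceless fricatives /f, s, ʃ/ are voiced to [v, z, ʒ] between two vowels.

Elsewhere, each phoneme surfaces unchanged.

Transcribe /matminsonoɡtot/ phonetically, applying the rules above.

[matmĩnsõnoɡtot]

/a/ (between /m/ and /t/) is in the target of rule 2 but the environment (before a nasal consonant) is not met → [a].
/i/ — between /m/ and /n/, before a nasal consonant — surfaces as [ĩ] (rule 2).
/s/ (between /n/ and /o/) fails the environment for rule 3, so it stays [s].
/o/ meets the environment for rule 2 (before a nasal consonant) → [õ].
/o/ (between /n/ and /ɡ/): rule 2 targets it, but not before a nasal consonant → unchanged [o].
/ɡ/ (between /o/ and /t/): rule 1 targets it, but not before a front vowel → unchanged [ɡ].
/o/ — between /t/ and /t/; rule 2 does not apply here → [o].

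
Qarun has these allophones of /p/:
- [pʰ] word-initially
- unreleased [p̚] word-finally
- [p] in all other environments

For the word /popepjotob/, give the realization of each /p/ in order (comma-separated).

Occurrence 1 (position 1): word-initially → [pʰ].
Occurrence 2 (position 3): no conditioning environment matches → elsewhere allophone [p].
Occurrence 3 (position 5): no conditioning environment matches → elsewhere allophone [p].

[pʰ], [p], [p]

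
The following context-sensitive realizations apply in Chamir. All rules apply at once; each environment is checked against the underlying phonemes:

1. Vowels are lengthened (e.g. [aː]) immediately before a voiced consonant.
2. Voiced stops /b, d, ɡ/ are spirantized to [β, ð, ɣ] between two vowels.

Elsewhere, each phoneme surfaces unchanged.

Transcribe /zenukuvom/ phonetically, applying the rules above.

/z/ — not in any rule's target class → [z].
/e/ — between /z/ and /n/, before a voiced consonant — surfaces as [eː] (rule 1).
/n/ (between /e/ and /u/): no rule targets it → [n].
/u/ (between /n/ and /k/) is in the target of rule 1 but the environment (before a voiced consonant) is not met → [u].
/k/ stays [k].
Rule 1 applies to /u/ (between /k/ and /v/: before a voiced consonant) → [uː].
/v/ stays [v].
/o/ — between /v/ and /m/, before a voiced consonant — surfaces as [oː] (rule 1).
/m/ (word-final): no rule targets it → [m].

[zeːnukuːvoːm]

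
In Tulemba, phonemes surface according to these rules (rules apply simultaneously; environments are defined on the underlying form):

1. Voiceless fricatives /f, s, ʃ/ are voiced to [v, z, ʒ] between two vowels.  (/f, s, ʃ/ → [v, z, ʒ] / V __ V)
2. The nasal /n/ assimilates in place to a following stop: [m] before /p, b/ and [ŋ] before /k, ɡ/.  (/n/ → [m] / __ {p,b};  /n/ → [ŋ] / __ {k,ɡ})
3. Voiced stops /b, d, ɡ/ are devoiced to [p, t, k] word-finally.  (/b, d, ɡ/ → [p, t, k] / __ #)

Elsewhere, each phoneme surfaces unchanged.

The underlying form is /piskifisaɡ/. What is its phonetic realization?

[piskivizak]

/s/ (between /i/ and /k/): rule 1 targets it, but not between two vowels → unchanged [s].
/f/ meets the environment for rule 1 (between two vowels) → [v].
/s/ meets the environment for rule 1 (between two vowels) → [z].
/ɡ/ meets the environment for rule 3 (word-finally) → [k].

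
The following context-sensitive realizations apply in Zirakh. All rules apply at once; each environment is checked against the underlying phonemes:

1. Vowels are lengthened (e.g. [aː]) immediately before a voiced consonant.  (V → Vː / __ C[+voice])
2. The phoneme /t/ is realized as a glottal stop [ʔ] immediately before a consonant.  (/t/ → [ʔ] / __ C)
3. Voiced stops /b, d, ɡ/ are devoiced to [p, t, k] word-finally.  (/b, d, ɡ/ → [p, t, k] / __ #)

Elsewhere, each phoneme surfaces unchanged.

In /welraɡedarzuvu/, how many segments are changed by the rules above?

Segments that undergo a rule: /e/ → [eː] (rule 1); /a/ → [aː] (rule 1); /e/ → [eː] (rule 1); /a/ → [aː] (rule 1); /u/ → [uː] (rule 1).
All other segments surface unchanged.

5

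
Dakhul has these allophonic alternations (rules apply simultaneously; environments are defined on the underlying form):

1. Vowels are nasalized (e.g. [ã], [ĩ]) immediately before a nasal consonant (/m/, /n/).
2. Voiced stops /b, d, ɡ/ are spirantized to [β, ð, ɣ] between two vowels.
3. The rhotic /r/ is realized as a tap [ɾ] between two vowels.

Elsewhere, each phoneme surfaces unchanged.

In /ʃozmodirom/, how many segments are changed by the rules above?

Segments that undergo a rule: /d/ → [ð] (rule 2); /r/ → [ɾ] (rule 3); /o/ → [õ] (rule 1).
All other segments surface unchanged.

3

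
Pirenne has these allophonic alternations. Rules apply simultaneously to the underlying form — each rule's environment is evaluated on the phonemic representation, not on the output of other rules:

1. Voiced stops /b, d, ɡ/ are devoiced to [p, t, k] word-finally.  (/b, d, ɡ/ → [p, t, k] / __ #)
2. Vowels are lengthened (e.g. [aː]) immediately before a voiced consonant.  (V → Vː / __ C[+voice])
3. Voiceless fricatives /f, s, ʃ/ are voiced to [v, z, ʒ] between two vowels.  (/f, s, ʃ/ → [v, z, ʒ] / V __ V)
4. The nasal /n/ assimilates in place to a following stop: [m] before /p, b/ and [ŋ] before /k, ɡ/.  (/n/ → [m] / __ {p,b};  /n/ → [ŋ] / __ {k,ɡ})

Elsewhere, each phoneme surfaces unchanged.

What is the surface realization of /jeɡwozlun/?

[jeːɡwoːzluːn]

/j/ stays [j].
/e/ (between /j/ and /ɡ/) occurs before a voiced consonant → [eː] by rule 2.
/ɡ/ (between /e/ and /w/) fails the environment for rule 1, so it stays [ɡ].
/w/ stays [w].
/o/ meets the environment for rule 2 (before a voiced consonant) → [oː].
/z/ stays [z].
/l/ — not in any rule's target class → [l].
Rule 2 applies to /u/ (between /l/ and /n/: before a voiced consonant) → [uː].
/n/ (word-final) is in the target of rule 4 but the environment (before a labial or velar stop) is not met → [n].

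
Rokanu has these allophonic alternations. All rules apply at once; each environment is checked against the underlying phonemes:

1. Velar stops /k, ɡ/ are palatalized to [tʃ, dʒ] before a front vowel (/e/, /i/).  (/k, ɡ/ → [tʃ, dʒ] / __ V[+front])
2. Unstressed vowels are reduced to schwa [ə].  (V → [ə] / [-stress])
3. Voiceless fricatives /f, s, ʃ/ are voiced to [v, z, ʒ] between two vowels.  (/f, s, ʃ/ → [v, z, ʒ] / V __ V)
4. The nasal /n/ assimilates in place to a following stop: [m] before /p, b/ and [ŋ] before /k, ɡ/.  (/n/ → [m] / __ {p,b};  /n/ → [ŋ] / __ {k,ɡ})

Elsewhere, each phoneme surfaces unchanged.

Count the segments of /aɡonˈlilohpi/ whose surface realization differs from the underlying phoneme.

4

Segments that undergo a rule: /a/ → [ə] (rule 2); /o/ → [ə] (rule 2); /o/ → [ə] (rule 2); /i/ → [ə] (rule 2).
All other segments surface unchanged.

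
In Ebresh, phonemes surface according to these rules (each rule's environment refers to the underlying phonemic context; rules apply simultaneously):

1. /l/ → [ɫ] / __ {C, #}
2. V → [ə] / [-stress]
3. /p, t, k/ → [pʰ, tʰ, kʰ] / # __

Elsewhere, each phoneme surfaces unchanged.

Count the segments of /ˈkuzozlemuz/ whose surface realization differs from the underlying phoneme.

Segments that undergo a rule: /k/ → [kʰ] (rule 3); /o/ → [ə] (rule 2); /e/ → [ə] (rule 2); /u/ → [ə] (rule 2).
All other segments surface unchanged.

4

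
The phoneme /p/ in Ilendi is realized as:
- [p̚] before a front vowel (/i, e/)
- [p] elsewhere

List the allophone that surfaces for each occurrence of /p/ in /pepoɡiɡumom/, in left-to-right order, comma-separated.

[p̚], [p]

Occurrence 1 (position 1): before a front vowel (/i, e/) → [p̚].
Occurrence 2 (position 3): no conditioning environment matches → elsewhere allophone [p].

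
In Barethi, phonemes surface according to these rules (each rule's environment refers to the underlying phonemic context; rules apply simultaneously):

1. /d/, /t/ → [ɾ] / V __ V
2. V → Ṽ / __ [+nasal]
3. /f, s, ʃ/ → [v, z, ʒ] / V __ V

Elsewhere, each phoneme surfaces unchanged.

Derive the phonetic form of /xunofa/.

[xũnova]

/x/ (word-initial): no rule targets it → [x].
/u/ — between /x/ and /n/, before a nasal consonant — surfaces as [ũ] (rule 2).
/n/ stays [n].
/o/ — between /n/ and /f/; rule 2 does not apply here → [o].
Rule 3 applies to /f/ (between /o/ and /a/: between two vowels) → [v].
/a/ — word-final; rule 2 does not apply here → [a].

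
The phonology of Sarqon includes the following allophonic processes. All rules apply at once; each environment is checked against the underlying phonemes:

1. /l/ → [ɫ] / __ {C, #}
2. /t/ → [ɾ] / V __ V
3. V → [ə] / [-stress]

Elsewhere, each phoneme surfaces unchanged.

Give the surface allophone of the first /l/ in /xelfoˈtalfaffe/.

Rule 1 applies to /l/ (between /e/ and /f/: word-finally or immediately before a consonant) → [ɫ].

[ɫ]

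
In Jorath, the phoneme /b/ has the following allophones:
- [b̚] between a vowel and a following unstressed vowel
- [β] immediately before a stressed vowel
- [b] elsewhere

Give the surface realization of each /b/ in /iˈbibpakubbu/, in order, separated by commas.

Occurrence 1 (position 2): immediately before a stressed vowel → [β].
Occurrence 2 (position 4): no conditioning environment matches → elsewhere allophone [b].
Occurrence 3 (position 9): no conditioning environment matches → elsewhere allophone [b].
Occurrence 4 (position 10): no conditioning environment matches → elsewhere allophone [b].

[β], [b], [b], [b]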